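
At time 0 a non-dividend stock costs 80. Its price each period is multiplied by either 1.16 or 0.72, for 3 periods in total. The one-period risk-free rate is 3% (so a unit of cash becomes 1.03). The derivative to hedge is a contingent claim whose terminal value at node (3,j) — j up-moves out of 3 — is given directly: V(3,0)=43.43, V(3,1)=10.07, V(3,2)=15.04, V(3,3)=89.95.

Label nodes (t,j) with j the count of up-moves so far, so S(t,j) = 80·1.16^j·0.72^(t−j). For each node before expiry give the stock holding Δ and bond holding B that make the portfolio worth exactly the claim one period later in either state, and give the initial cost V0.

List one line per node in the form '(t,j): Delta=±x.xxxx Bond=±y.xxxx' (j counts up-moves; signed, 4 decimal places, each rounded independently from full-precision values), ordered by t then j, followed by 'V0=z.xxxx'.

No-arbitrage ⇒ martingale measure with p* = (R−d)/(u−d) = 0.7045.
Payoff layer (t=3): V(3,0)=43.4300, V(3,1)=10.0700, V(3,2)=15.0400, V(3,3)=89.9500
  t=2,j=0: stock 41.4720 → up 48.1075 (V=10.0700), down 29.8598 (V=43.4300). Price 19.3460; hedge Δ=-1.8282, bond B=95.1642.
  t=2,j=1: stock 66.8160 → up 77.5066 (V=15.0400), down 48.1075 (V=10.0700). Price 13.1763; hedge Δ=0.1691, bond B=1.8808.
  t=2,j=2: stock 107.6480 → up 124.8717 (V=89.9500), down 77.5066 (V=15.0400). Price 65.8422; hedge Δ=1.5815, bond B=-104.4078.
  t=1,j=0: stock 57.6000 → up 66.8160 (V=13.1763), down 41.4720 (V=19.3460). Price 14.5623; hedge Δ=-0.2434, bond B=28.5843.
  t=1,j=1: stock 92.8000 → up 107.6480 (V=65.8422), down 66.8160 (V=13.1763). Price 48.8173; hedge Δ=1.2898, bond B=-70.8780.
  t=0,j=0: stock 80.0000 → up 92.8000 (V=48.8173), down 57.6000 (V=14.5623). Price 37.5694; hedge Δ=0.9732, bond B=-40.2829.
Self-financing check: at every node Δ·S+B equals the discounted successor values.

(0,0): Delta=0.9732 Bond=-40.2829
(1,0): Delta=-0.2434 Bond=28.5843
(1,1): Delta=1.2898 Bond=-70.8780
(2,0): Delta=-1.8282 Bond=95.1642
(2,1): Delta=0.1691 Bond=1.8808
(2,2): Delta=1.5815 Bond=-104.4078
V0=37.5694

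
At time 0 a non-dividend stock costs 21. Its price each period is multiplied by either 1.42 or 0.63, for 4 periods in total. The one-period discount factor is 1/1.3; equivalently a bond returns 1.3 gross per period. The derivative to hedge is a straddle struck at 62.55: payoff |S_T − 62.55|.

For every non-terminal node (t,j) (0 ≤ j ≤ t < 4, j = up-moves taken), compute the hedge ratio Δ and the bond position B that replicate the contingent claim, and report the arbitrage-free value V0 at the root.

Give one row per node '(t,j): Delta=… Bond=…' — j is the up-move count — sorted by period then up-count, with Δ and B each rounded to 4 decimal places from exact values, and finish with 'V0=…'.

The replicating-portfolio and risk-neutral prices coincide; use p* = (1.3−0.63)/(1.42−0.63) = 0.8481 for the latter.
Terminal values V(4,·): V(4,0)=59.2419, V(4,1)=55.0936, V(4,2)=45.7435, V(4,3)=24.6687, V(4,4)=22.8332
  t=3,j=0: stock 5.2510 → up 7.4564 (V=55.0936), down 3.3081 (V=59.2419). Price 42.8644; hedge Δ=-1.0000, bond B=48.1154.
  t=3,j=1: stock 11.8356 → up 16.8065 (V=45.7435), down 7.4564 (V=55.0936). Price 36.2798; hedge Δ=-1.0000, bond B=48.1154.
  t=3,j=2: stock 26.6770 → up 37.8813 (V=24.6687), down 16.8065 (V=45.7435). Price 21.4384; hedge Δ=-1.0000, bond B=48.1154.
  t=3,j=3: stock 60.1290 → up 85.3832 (V=22.8332), down 37.8813 (V=24.6687). Price 17.7785; hedge Δ=-0.0386, bond B=20.1019.
  t=2,j=0: stock 8.3349 → up 11.8356 (V=36.2798), down 5.2510 (V=42.8644). Price 28.6769; hedge Δ=-1.0000, bond B=37.0118.
  t=2,j=1: stock 18.7866 → up 26.6770 (V=21.4384), down 11.8356 (V=36.2798). Price 18.2252; hedge Δ=-1.0000, bond B=37.0118.
  t=2,j=2: stock 42.3444 → up 60.1290 (V=17.7785), down 26.6770 (V=21.4384). Price 14.1034; hedge Δ=-0.1094, bond B=18.7362.
  t=1,j=0: stock 13.2300 → up 18.7866 (V=18.2252), down 8.3349 (V=28.6769). Price 15.2406; hedge Δ=-1.0000, bond B=28.4706.
  t=1,j=1: stock 29.8200 → up 42.3444 (V=14.1034), down 18.7866 (V=18.2252). Price 11.3304; hedge Δ=-0.1750, bond B=16.5479.
  t=0,j=0: stock 21.0000 → up 29.8200 (V=11.3304), down 13.2300 (V=15.2406). Price 9.1726; hedge Δ=-0.2357, bond B=14.1223.
Self-financing check: at every node Δ·S+B equals the discounted successor values.

(0,0): Delta=-0.2357 Bond=14.1223
(1,0): Delta=-1.0000 Bond=28.4706
(1,1): Delta=-0.1750 Bond=16.5479
(2,0): Delta=-1.0000 Bond=37.0118
(2,1): Delta=-1.0000 Bond=37.0118
(2,2): Delta=-0.1094 Bond=18.7362
(3,0): Delta=-1.0000 Bond=48.1154
(3,1): Delta=-1.0000 Bond=48.1154
(3,2): Delta=-1.0000 Bond=48.1154
(3,3): Delta=-0.0386 Bond=20.1019
V0=9.1726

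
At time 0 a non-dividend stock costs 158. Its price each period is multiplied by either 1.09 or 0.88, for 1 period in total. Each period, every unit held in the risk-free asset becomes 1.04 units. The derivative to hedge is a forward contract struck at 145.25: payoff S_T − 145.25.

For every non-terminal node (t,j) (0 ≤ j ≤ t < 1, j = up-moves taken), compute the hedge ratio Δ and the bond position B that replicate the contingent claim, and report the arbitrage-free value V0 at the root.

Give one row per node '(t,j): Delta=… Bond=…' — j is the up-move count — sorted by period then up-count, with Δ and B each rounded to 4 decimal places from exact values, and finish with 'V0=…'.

Since d<R<u, set p* = (R−d)/(u−d) = 0.7619; price each node as the discounted p*-expectation of its children.
Terminal values V(1,·): V(1,0)=-6.2100, V(1,1)=26.9700
Node (0,0) S=158.0000: V=(p*·26.9700+(1−p*)·-6.2100)/1.04=18.3365; Δ=(26.9700−-6.2100)/(172.2200−139.0400)=1.0000; B=V−Δ·S=-139.6635
Check: Δ(0,0)·S0 + B(0,0) = 18.3365 = V0.

(0,0): Delta=1.0000 Bond=-139.6635
V0=18.3365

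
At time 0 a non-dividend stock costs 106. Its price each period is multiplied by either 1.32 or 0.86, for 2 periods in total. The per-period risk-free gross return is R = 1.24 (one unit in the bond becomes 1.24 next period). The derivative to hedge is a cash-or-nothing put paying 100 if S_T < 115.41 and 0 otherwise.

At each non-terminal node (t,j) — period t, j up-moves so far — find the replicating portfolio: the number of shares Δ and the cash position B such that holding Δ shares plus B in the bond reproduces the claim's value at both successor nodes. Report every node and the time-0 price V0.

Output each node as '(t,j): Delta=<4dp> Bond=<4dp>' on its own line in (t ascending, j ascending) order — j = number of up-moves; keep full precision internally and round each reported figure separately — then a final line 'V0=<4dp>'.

(0,0): Delta=-0.2876 Bond=32.4567
(1,0): Delta=-2.3847 Bond=231.4165
(1,1): Delta=0.0000 Bond=0.0000
V0=1.9671

Under the risk-neutral measure, an up-move has probability p* = (R−d)/(u−d) = 0.8261 and values discount at R = 1.24.
Terminal values V(2,·): V(2,0)=100.0000, V(2,1)=0.0000, V(2,2)=0.0000
Node (1,0) S=91.1600: V=(p*·0.0000+(1−p*)·100.0000)/1.24=14.0252; Δ=(0.0000−100.0000)/(120.3312−78.3976)=-2.3847; B=V−Δ·S=231.4165
Node (1,1) S=139.9200: V=(p*·0.0000+(1−p*)·0.0000)/1.24=0.0000; Δ=(0.0000−0.0000)/(184.6944−120.3312)=0.0000; B=V−Δ·S=0.0000
Node (0,0) S=106.0000: V=(p*·0.0000+(1−p*)·14.0252)/1.24=1.9671; Δ=(0.0000−14.0252)/(139.9200−91.1600)=-0.2876; B=V−Δ·S=32.4567
Each (Δ,B) replicates both successor values, so the strategy is self-financing and V0 is arbitrage-free.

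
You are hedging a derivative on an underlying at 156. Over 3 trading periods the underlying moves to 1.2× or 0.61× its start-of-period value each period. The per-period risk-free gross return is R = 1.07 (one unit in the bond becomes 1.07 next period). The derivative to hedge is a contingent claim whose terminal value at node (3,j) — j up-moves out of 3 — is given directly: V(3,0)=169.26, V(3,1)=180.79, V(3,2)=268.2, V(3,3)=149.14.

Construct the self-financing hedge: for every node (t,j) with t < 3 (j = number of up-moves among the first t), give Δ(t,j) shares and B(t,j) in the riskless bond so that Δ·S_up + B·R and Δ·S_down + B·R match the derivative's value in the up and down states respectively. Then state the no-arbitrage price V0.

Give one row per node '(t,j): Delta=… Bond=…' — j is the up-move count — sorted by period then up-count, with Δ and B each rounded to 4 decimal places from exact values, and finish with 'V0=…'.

(0,0): Delta=-0.3965 Bond=225.7567
(1,0): Delta=1.1767 Bond=91.8530
(1,1): Delta=-0.6225 Bond=283.8681
(2,0): Delta=0.3367 Bond=147.0459
(2,1): Delta=1.2974 Bond=84.5018
(2,2): Delta=-0.8983 Bond=365.6971
V0=163.9038

The replicating-portfolio and risk-neutral prices coincide; use p* = (1.07−0.61)/(1.2−0.61) = 0.7797 for the latter.
Terminal values V(3,·): V(3,0)=169.2600, V(3,1)=180.7900, V(3,2)=268.2000, V(3,3)=149.1400
Node (2,0) S=58.0476: V=(p*·180.7900+(1−p*)·169.2600)/1.07=166.5883; Δ=(180.7900−169.2600)/(69.6571−35.4090)=0.3367; B=V−Δ·S=147.0459
Node (2,1) S=114.1920: V=(p*·268.2000+(1−p*)·180.7900)/1.07=232.6544; Δ=(268.2000−180.7900)/(137.0304−69.6571)=1.2974; B=V−Δ·S=84.5018
Node (2,2) S=224.6400: V=(p*·149.1400+(1−p*)·268.2000)/1.07=163.9005; Δ=(149.1400−268.2000)/(269.5680−137.0304)=-0.8983; B=V−Δ·S=365.6971
Node (1,0) S=95.1600: V=(p*·232.6544+(1−p*)·166.5883)/1.07=203.8294; Δ=(232.6544−166.5883)/(114.1920−58.0476)=1.1767; B=V−Δ·S=91.8530
Node (1,1) S=187.2000: V=(p*·163.9005+(1−p*)·232.6544)/1.07=167.3361; Δ=(163.9005−232.6544)/(224.6400−114.1920)=-0.6225; B=V−Δ·S=283.8681
Node (0,0) S=156.0000: V=(p*·167.3361+(1−p*)·203.8294)/1.07=163.9038; Δ=(167.3361−203.8294)/(187.2000−95.1600)=-0.3965; B=V−Δ·S=225.7567
The time-0 hedge costs 163.9038, which is the no-arbitrage price.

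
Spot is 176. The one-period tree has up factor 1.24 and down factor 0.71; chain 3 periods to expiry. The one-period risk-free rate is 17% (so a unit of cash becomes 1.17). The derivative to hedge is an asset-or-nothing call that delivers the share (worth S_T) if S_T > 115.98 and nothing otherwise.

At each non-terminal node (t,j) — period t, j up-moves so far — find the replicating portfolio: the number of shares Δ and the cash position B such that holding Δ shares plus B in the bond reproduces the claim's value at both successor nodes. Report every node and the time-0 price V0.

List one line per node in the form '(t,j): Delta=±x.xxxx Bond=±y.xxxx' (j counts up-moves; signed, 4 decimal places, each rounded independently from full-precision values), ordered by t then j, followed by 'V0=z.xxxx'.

(0,0): Delta=1.1911 Bond=-36.8446
(1,0): Delta=2.1521 Bond=-163.1951
(1,1): Delta=1.1074 Bond=-24.8340
(2,0): Delta=0.0000 Bond=0.0000
(2,1): Delta=2.3396 Bond=-219.9941
(2,2): Delta=1.0000 Bond=0.0000
V0=172.7895

Risk-neutral probability p* = (R−d)/(u−d) = (1.17−0.71)/(1.24−0.71) = 0.8679.
At expiry t=3: V(3,0)=0.0000, V(3,1)=0.0000, V(3,2)=192.1385, V(3,3)=335.5658
  t=2,j=0: stock 88.7216 → up 110.0148 (V=0.0000), down 62.9923 (V=0.0000). Price 0.0000; hedge Δ=0.0000, bond B=0.0000.
  t=2,j=1: stock 154.9504 → up 192.1385 (V=192.1385), down 110.0148 (V=0.0000). Price 142.5314; hedge Δ=2.3396, bond B=-219.9941.
  t=2,j=2: stock 270.6176 → up 335.5658 (V=335.5658), down 192.1385 (V=192.1385). Price 270.6176; hedge Δ=1.0000, bond B=0.0000.
  t=1,j=0: stock 124.9600 → up 154.9504 (V=142.5314), down 88.7216 (V=0.0000). Price 105.7320; hedge Δ=2.1521, bond B=-163.1951.
  t=1,j=1: stock 218.2400 → up 270.6176 (V=270.6176), down 154.9504 (V=142.5314). Price 216.8381; hedge Δ=1.1074, bond B=-24.8340.
  t=0,j=0: stock 176.0000 → up 218.2400 (V=216.8381), down 124.9600 (V=105.7320). Price 172.7895; hedge Δ=1.1911, bond B=-36.8446.
Check: Δ(0,0)·S0 + B(0,0) = 172.7895 = V0.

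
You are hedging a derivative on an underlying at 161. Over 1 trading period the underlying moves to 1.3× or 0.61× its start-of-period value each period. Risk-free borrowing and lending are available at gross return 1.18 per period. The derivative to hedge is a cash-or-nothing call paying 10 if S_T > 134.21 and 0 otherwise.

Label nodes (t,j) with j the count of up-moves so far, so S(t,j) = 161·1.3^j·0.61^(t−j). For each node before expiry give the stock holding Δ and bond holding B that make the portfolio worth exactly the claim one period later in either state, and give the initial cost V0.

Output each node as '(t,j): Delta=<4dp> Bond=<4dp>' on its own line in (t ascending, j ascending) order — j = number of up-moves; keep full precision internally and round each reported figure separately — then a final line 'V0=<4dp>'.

(0,0): Delta=0.0900 Bond=-7.4920
V0=7.0007

Under the risk-neutral measure, an up-move has probability p* = (R−d)/(u−d) = 0.8261 and values discount at R = 1.18.
Payoff layer (t=1): V(1,0)=0.0000, V(1,1)=10.0000
(0,0): S=161.0000. Δ = (V_up−V_dn)/(S_up−S_dn) = (10.0000−0.0000)/(209.3000−98.2100) = 0.0900. V = [p*·10.0000 + (1−p*)·0.0000]/1.18 = 7.0007. B = V − Δ·S = -7.4920.
Each (Δ,B) replicates both successor values, so the strategy is self-financing and V0 is arbitrage-free.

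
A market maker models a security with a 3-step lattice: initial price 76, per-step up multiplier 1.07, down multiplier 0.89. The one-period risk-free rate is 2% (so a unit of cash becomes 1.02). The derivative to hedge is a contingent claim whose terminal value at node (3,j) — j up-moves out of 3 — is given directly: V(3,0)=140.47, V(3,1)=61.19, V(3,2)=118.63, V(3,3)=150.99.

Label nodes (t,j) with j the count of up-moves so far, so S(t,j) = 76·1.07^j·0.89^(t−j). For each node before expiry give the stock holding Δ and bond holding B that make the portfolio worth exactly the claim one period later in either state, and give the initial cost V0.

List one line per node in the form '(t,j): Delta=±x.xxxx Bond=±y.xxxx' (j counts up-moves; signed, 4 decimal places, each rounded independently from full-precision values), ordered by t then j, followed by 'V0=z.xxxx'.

(0,0): Delta=2.3754 Bond=-65.8658
(1,0): Delta=1.5672 Bond=-12.5122
(1,1): Delta=2.6340 Bond=-88.2104
(2,0): Delta=-7.3164 Bond=522.0251
(2,1): Delta=4.4091 Bond=-218.4499
(2,2): Delta=2.0661 Bond=-40.5610
V0=114.6672

Under the risk-neutral measure, an up-move has probability p* = (R−d)/(u−d) = 0.7222 and values discount at R = 1.02.
At expiry t=3: V(3,0)=140.4700, V(3,1)=61.1900, V(3,2)=118.6300, V(3,3)=150.9900
Node (2,0) S=60.1996: V=(p*·61.1900+(1−p*)·140.4700)/1.02=81.5806; Δ=(61.1900−140.4700)/(64.4136−53.5776)=-7.3164; B=V−Δ·S=522.0251
Node (2,1) S=72.3748: V=(p*·118.6300+(1−p*)·61.1900)/1.02=100.6612; Δ=(118.6300−61.1900)/(77.4410−64.4136)=4.4091; B=V−Δ·S=-218.4499
Node (2,2) S=87.0124: V=(p*·150.9900+(1−p*)·118.6300)/1.02=139.2168; Δ=(150.9900−118.6300)/(93.1033−77.4410)=2.0661; B=V−Δ·S=-40.5610
Node (1,0) S=67.6400: V=(p*·100.6612+(1−p*)·81.5806)/1.02=93.4912; Δ=(100.6612−81.5806)/(72.3748−60.1996)=1.5672; B=V−Δ·S=-12.5122
Node (1,1) S=81.3200: V=(p*·139.2168+(1−p*)·100.6612)/1.02=125.9872; Δ=(139.2168−100.6612)/(87.0124−72.3748)=2.6340; B=V−Δ·S=-88.2104
Node (0,0) S=76.0000: V=(p*·125.9872+(1−p*)·93.4912)/1.02=114.6672; Δ=(125.9872−93.4912)/(81.3200−67.6400)=2.3754; B=V−Δ·S=-65.8658
Each (Δ,B) replicates both successor values, so the strategy is self-financing and V0 is arbitrage-free.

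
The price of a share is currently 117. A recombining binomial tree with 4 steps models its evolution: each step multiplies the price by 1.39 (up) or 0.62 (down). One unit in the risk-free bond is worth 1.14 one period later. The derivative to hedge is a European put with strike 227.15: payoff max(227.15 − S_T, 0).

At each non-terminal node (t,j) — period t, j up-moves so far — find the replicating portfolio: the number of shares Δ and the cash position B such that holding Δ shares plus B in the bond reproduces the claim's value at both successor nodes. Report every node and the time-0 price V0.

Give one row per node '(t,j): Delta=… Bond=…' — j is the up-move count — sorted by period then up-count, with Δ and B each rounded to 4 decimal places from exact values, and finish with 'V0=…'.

The replicating-portfolio and risk-neutral prices coincide; use p* = (1.14−0.62)/(1.39−0.62) = 0.6753 for the latter.
At expiry t=4: V(4,0)=209.8617, V(4,1)=188.3907, V(4,2)=140.2542, V(4,3)=32.3352, V(4,4)=0.0000
(3,0): S=27.8844. Δ = (V_up−V_dn)/(S_up−S_dn) = (188.3907−209.8617)/(38.7593−17.2883) = -1.0000. V = [p*·188.3907 + (1−p*)·209.8617]/1.14 = 171.3700. B = V − Δ·S = 199.2544.
(3,1): S=62.5150. Δ = (V_up−V_dn)/(S_up−S_dn) = (140.2542−188.3907)/(86.8958−38.7593) = -1.0000. V = [p*·140.2542 + (1−p*)·188.3907]/1.14 = 136.7394. B = V − Δ·S = 199.2544.
(3,2): S=140.1545. Δ = (V_up−V_dn)/(S_up−S_dn) = (32.3352−140.2542)/(194.8148−86.8958) = -1.0000. V = [p*·32.3352 + (1−p*)·140.2542]/1.14 = 59.0999. B = V − Δ·S = 199.2544.
(3,3): S=314.2174. Δ = (V_up−V_dn)/(S_up−S_dn) = (0.0000−32.3352)/(436.7622−194.8148) = -0.1336. V = [p*·0.0000 + (1−p*)·32.3352]/1.14 = 9.2092. B = V − Δ·S = 51.2029.
(2,0): S=44.9748. Δ = (V_up−V_dn)/(S_up−S_dn) = (136.7394−171.3700)/(62.5150−27.8844) = -1.0000. V = [p*·136.7394 + (1−p*)·171.3700]/1.14 = 129.8097. B = V − Δ·S = 174.7845.
(2,1): S=100.8306. Δ = (V_up−V_dn)/(S_up−S_dn) = (59.0999−136.7394)/(140.1545−62.5150) = -1.0000. V = [p*·59.0999 + (1−p*)·136.7394]/1.14 = 73.9539. B = V − Δ·S = 174.7845.
(2,2): S=226.0557. Δ = (V_up−V_dn)/(S_up−S_dn) = (9.2092−59.0999)/(314.2174−140.1545) = -0.2866. V = [p*·9.2092 + (1−p*)·59.0999]/1.14 = 22.2872. B = V − Δ·S = 87.0803.
(1,0): S=72.5400. Δ = (V_up−V_dn)/(S_up−S_dn) = (73.9539−129.8097)/(100.8306−44.9748) = -1.0000. V = [p*·73.9539 + (1−p*)·129.8097]/1.14 = 80.7798. B = V − Δ·S = 153.3198.
(1,1): S=162.6300. Δ = (V_up−V_dn)/(S_up−S_dn) = (22.2872−73.9539)/(226.0557−100.8306) = -0.4126. V = [p*·22.2872 + (1−p*)·73.9539]/1.14 = 34.2650. B = V − Δ·S = 101.3647.
(0,0): S=117.0000. Δ = (V_up−V_dn)/(S_up−S_dn) = (34.2650−80.7798)/(162.6300−72.5400) = -0.5163. V = [p*·34.2650 + (1−p*)·80.7798]/1.14 = 43.3046. B = V − Δ·S = 103.7133.
The time-0 hedge costs 43.3046, which is the no-arbitrage price.

(0,0): Delta=-0.5163 Bond=103.7133
(1,0): Delta=-1.0000 Bond=153.3198
(1,1): Delta=-0.4126 Bond=101.3647
(2,0): Delta=-1.0000 Bond=174.7845
(2,1): Delta=-1.0000 Bond=174.7845
(2,2): Delta=-0.2866 Bond=87.0803
(3,0): Delta=-1.0000 Bond=199.2544
(3,1): Delta=-1.0000 Bond=199.2544
(3,2): Delta=-1.0000 Bond=199.2544
(3,3): Delta=-0.1336 Bond=51.2029
V0=43.3046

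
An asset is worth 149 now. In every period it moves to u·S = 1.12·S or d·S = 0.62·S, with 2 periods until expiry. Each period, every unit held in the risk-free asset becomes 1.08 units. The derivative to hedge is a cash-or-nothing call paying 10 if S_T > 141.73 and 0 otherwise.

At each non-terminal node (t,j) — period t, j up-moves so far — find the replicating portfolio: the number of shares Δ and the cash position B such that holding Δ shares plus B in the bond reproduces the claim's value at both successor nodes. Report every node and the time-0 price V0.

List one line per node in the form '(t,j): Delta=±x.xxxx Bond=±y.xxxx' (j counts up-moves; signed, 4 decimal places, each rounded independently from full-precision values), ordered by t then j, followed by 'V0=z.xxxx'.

Risk-neutral probability p* = (R−d)/(u−d) = (1.08−0.62)/(1.12−0.62) = 0.9200.
Payoff layer (t=2): V(2,0)=0.0000, V(2,1)=0.0000, V(2,2)=10.0000
(1,0): S=92.3800. Δ = (V_up−V_dn)/(S_up−S_dn) = (0.0000−0.0000)/(103.4656−57.2756) = 0.0000. V = [p*·0.0000 + (1−p*)·0.0000]/1.08 = 0.0000. B = V − Δ·S = 0.0000.
(1,1): S=166.8800. Δ = (V_up−V_dn)/(S_up−S_dn) = (10.0000−0.0000)/(186.9056−103.4656) = 0.1198. V = [p*·10.0000 + (1−p*)·0.0000]/1.08 = 8.5185. B = V − Δ·S = -11.4815.
(0,0): S=149.0000. Δ = (V_up−V_dn)/(S_up−S_dn) = (8.5185−0.0000)/(166.8800−92.3800) = 0.1143. V = [p*·8.5185 + (1−p*)·0.0000]/1.08 = 7.2565. B = V − Δ·S = -9.7805.
The time-0 hedge costs 7.2565, which is the no-arbitrage price.

(0,0): Delta=0.1143 Bond=-9.7805
(1,0): Delta=0.0000 Bond=0.0000
(1,1): Delta=0.1198 Bond=-11.4815
V0=7.2565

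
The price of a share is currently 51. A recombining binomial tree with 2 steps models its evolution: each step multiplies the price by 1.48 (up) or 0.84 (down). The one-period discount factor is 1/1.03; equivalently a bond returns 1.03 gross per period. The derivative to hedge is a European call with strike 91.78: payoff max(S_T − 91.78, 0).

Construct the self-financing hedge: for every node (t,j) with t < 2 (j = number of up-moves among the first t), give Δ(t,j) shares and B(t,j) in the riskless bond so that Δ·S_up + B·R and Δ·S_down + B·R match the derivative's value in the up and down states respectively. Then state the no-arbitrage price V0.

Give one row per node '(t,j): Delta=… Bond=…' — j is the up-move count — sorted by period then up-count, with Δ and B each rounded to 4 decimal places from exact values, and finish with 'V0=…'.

(0,0): Delta=0.1760 Bond=-7.3201
(1,0): Delta=0.0000 Bond=0.0000
(1,1): Delta=0.4126 Bond=-25.3967
V0=1.6557

Risk-neutral probability p* = (R−d)/(u−d) = (1.03−0.84)/(1.48−0.84) = 0.2969.
Payoff layer (t=2): V(2,0)=0.0000, V(2,1)=0.0000, V(2,2)=19.9304
(1,0): S=42.8400. Δ = (V_up−V_dn)/(S_up−S_dn) = (0.0000−0.0000)/(63.4032−35.9856) = 0.0000. V = [p*·0.0000 + (1−p*)·0.0000]/1.03 = 0.0000. B = V − Δ·S = 0.0000.
(1,1): S=75.4800. Δ = (V_up−V_dn)/(S_up−S_dn) = (19.9304−0.0000)/(111.7104−63.4032) = 0.4126. V = [p*·19.9304 + (1−p*)·0.0000]/1.03 = 5.7445. B = V − Δ·S = -25.3967.
(0,0): S=51.0000. Δ = (V_up−V_dn)/(S_up−S_dn) = (5.7445−0.0000)/(75.4800−42.8400) = 0.1760. V = [p*·5.7445 + (1−p*)·0.0000]/1.03 = 1.6557. B = V − Δ·S = -7.3201.
Self-financing check: at every node Δ·S+B equals the discounted successor values.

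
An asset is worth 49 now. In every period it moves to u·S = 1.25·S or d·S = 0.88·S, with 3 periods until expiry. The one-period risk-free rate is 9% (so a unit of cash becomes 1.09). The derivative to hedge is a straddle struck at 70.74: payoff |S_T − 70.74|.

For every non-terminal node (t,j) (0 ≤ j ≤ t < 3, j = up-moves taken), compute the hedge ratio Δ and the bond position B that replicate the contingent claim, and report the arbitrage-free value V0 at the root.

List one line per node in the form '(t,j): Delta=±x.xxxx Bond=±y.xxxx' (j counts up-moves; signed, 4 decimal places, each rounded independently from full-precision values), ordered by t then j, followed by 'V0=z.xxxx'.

(0,0): Delta=-0.2534 Bond=25.0873
(1,0): Delta=-1.0000 Bond=59.5404
(1,1): Delta=0.1471 Bond=2.8154
(2,0): Delta=-1.0000 Bond=64.8991
(2,1): Delta=-1.0000 Bond=64.8991
(2,2): Delta=0.7624 Bond=-44.0399
V0=12.6728

Risk-neutral probability p* = (R−d)/(u−d) = (1.09−0.88)/(1.25−0.88) = 0.5676.
At expiry t=3: V(3,0)=37.3479, V(3,1)=23.3080, V(3,2)=3.3650, V(3,3)=24.9631
  t=2,j=0: stock 37.9456 → up 47.4320 (V=23.3080), down 33.3921 (V=37.3479). Price 26.9535; hedge Δ=-1.0000, bond B=64.8991.
  t=2,j=1: stock 53.9000 → up 67.3750 (V=3.3650), down 47.4320 (V=23.3080). Price 10.9991; hedge Δ=-1.0000, bond B=64.8991.
  t=2,j=2: stock 76.5625 → up 95.7031 (V=24.9631), down 67.3750 (V=3.3650). Price 14.3334; hedge Δ=0.7624, bond B=-44.0399.
  t=1,j=0: stock 43.1200 → up 53.9000 (V=10.9991), down 37.9456 (V=26.9535). Price 16.4204; hedge Δ=-1.0000, bond B=59.5404.
  t=1,j=1: stock 61.2500 → up 76.5625 (V=14.3334), down 53.9000 (V=10.9991). Price 11.8271; hedge Δ=0.1471, bond B=2.8154.
  t=0,j=0: stock 49.0000 → up 61.2500 (V=11.8271), down 43.1200 (V=16.4204). Price 12.6728; hedge Δ=-0.2534, bond B=25.0873.
Check: Δ(0,0)·S0 + B(0,0) = 12.6728 = V0.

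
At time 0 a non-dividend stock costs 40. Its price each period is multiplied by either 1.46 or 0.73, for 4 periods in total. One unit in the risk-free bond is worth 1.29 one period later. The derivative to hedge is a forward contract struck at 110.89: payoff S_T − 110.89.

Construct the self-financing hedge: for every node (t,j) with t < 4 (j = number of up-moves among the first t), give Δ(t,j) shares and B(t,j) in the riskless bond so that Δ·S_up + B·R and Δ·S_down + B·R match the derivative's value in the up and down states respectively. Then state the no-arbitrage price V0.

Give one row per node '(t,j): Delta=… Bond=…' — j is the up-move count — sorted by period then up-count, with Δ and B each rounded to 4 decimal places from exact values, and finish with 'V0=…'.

(0,0): Delta=1.0000 Bond=-40.0436
(1,0): Delta=1.0000 Bond=-51.6563
(1,1): Delta=1.0000 Bond=-51.6563
(2,0): Delta=1.0000 Bond=-66.6366
(2,1): Delta=1.0000 Bond=-66.6366
(2,2): Delta=1.0000 Bond=-66.6366
(3,0): Delta=1.0000 Bond=-85.9612
(3,1): Delta=1.0000 Bond=-85.9612
(3,2): Delta=1.0000 Bond=-85.9612
(3,3): Delta=1.0000 Bond=-85.9612
V0=-0.0436

Under the risk-neutral measure, an up-move has probability p* = (R−d)/(u−d) = 0.7671 and values discount at R = 1.29.
Terminal values V(4,·): V(4,0)=-99.5307, V(4,1)=-88.1714, V(4,2)=-65.4528, V(4,3)=-20.0156, V(4,4)=70.8587
(3,0): S=15.5607. Δ = (V_up−V_dn)/(S_up−S_dn) = (-88.1714−-99.5307)/(22.7186−11.3593) = 1.0000. V = [p*·-88.1714 + (1−p*)·-99.5307]/1.29 = -70.4006. B = V − Δ·S = -85.9612.
(3,1): S=31.1214. Δ = (V_up−V_dn)/(S_up−S_dn) = (-65.4528−-88.1714)/(45.4372−22.7186) = 1.0000. V = [p*·-65.4528 + (1−p*)·-88.1714]/1.29 = -54.8399. B = V − Δ·S = -85.9612.
(3,2): S=62.2427. Δ = (V_up−V_dn)/(S_up−S_dn) = (-20.0156−-65.4528)/(90.8744−45.4372) = 1.0000. V = [p*·-20.0156 + (1−p*)·-65.4528]/1.29 = -23.7185. B = V − Δ·S = -85.9612.
(3,3): S=124.4854. Δ = (V_up−V_dn)/(S_up−S_dn) = (70.8587−-20.0156)/(181.7487−90.8744) = 1.0000. V = [p*·70.8587 + (1−p*)·-20.0156]/1.29 = 38.5242. B = V − Δ·S = -85.9612.
(2,0): S=21.3160. Δ = (V_up−V_dn)/(S_up−S_dn) = (-54.8399−-70.4006)/(31.1214−15.5607) = 1.0000. V = [p*·-54.8399 + (1−p*)·-70.4006]/1.29 = -45.3206. B = V − Δ·S = -66.6366.
(2,1): S=42.6320. Δ = (V_up−V_dn)/(S_up−S_dn) = (-23.7185−-54.8399)/(62.2427−31.1214) = 1.0000. V = [p*·-23.7185 + (1−p*)·-54.8399]/1.29 = -24.0046. B = V − Δ·S = -66.6366.
(2,2): S=85.2640. Δ = (V_up−V_dn)/(S_up−S_dn) = (38.5242−-23.7185)/(124.4854−62.2427) = 1.0000. V = [p*·38.5242 + (1−p*)·-23.7185]/1.29 = 18.6274. B = V − Δ·S = -66.6366.
(1,0): S=29.2000. Δ = (V_up−V_dn)/(S_up−S_dn) = (-24.0046−-45.3206)/(42.6320−21.3160) = 1.0000. V = [p*·-24.0046 + (1−p*)·-45.3206]/1.29 = -22.4563. B = V − Δ·S = -51.6563.
(1,1): S=58.4000. Δ = (V_up−V_dn)/(S_up−S_dn) = (18.6274−-24.0046)/(85.2640−42.6320) = 1.0000. V = [p*·18.6274 + (1−p*)·-24.0046]/1.29 = 6.7437. B = V − Δ·S = -51.6563.
(0,0): S=40.0000. Δ = (V_up−V_dn)/(S_up−S_dn) = (6.7437−-22.4563)/(58.4000−29.2000) = 1.0000. V = [p*·6.7437 + (1−p*)·-22.4563]/1.29 = -0.0436. B = V − Δ·S = -40.0436.
Self-financing check: at every node Δ·S+B equals the discounted successor values.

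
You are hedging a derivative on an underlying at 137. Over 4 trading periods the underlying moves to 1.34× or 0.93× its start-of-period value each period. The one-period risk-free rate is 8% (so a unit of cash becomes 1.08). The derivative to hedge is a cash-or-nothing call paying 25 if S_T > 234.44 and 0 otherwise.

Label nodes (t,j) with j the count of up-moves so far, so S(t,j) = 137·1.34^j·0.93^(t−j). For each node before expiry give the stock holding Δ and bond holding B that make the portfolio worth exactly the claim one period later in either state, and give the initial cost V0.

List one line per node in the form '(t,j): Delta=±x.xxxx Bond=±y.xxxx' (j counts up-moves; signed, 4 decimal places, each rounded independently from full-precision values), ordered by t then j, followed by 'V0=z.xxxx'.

The replicating-portfolio and risk-neutral prices coincide; use p* = (1.08−0.93)/(1.34−0.93) = 0.3659 for the latter.
Terminal payoffs: V(4,0)=0.0000, V(4,1)=0.0000, V(4,2)=0.0000, V(4,3)=25.0000, V(4,4)=25.0000
Node (3,0) S=110.1969: V=(p*·0.0000+(1−p*)·0.0000)/1.08=0.0000; Δ=(0.0000−0.0000)/(147.6639−102.4831)=0.0000; B=V−Δ·S=0.0000
Node (3,1) S=158.7783: V=(p*·0.0000+(1−p*)·0.0000)/1.08=0.0000; Δ=(0.0000−0.0000)/(212.7630−147.6639)=0.0000; B=V−Δ·S=0.0000
Node (3,2) S=228.7774: V=(p*·25.0000+(1−p*)·0.0000)/1.08=8.4688; Δ=(25.0000−0.0000)/(306.5617−212.7630)=0.2665; B=V−Δ·S=-52.5068
Node (3,3) S=329.6362: V=(p*·25.0000+(1−p*)·25.0000)/1.08=23.1481; Δ=(25.0000−25.0000)/(441.7126−306.5617)=0.0000; B=V−Δ·S=23.1481
Node (2,0) S=118.4913: V=(p*·0.0000+(1−p*)·0.0000)/1.08=0.0000; Δ=(0.0000−0.0000)/(158.7783−110.1969)=0.0000; B=V−Δ·S=0.0000
Node (2,1) S=170.7294: V=(p*·8.4688+(1−p*)·0.0000)/1.08=2.8688; Δ=(8.4688−0.0000)/(228.7774−158.7783)=0.1210; B=V−Δ·S=-17.7868
Node (2,2) S=245.9972: V=(p*·23.1481+(1−p*)·8.4688)/1.08=12.8142; Δ=(23.1481−8.4688)/(329.6362−228.7774)=0.1455; B=V−Δ·S=-22.9890
Node (1,0) S=127.4100: V=(p*·2.8688+(1−p*)·0.0000)/1.08=0.9718; Δ=(2.8688−0.0000)/(170.7294−118.4913)=0.0549; B=V−Δ·S=-6.0254
Node (1,1) S=183.5800: V=(p*·12.8142+(1−p*)·2.8688)/1.08=6.0254; Δ=(12.8142−2.8688)/(245.9972−170.7294)=0.1321; B=V−Δ·S=-18.2316
Node (0,0) S=137.0000: V=(p*·6.0254+(1−p*)·0.9718)/1.08=2.6117; Δ=(6.0254−0.9718)/(183.5800−127.4100)=0.0900; B=V−Δ·S=-9.7139
Check: Δ(0,0)·S0 + B(0,0) = 2.6117 = V0.

(0,0): Delta=0.0900 Bond=-9.7139
(1,0): Delta=0.0549 Bond=-6.0254
(1,1): Delta=0.1321 Bond=-18.2316
(2,0): Delta=0.0000 Bond=0.0000
(2,1): Delta=0.1210 Bond=-17.7868
(2,2): Delta=0.1455 Bond=-22.9890
(3,0): Delta=0.0000 Bond=0.0000
(3,1): Delta=0.0000 Bond=0.0000
(3,2): Delta=0.2665 Bond=-52.5068
(3,3): Delta=0.0000 Bond=23.1481
V0=2.6117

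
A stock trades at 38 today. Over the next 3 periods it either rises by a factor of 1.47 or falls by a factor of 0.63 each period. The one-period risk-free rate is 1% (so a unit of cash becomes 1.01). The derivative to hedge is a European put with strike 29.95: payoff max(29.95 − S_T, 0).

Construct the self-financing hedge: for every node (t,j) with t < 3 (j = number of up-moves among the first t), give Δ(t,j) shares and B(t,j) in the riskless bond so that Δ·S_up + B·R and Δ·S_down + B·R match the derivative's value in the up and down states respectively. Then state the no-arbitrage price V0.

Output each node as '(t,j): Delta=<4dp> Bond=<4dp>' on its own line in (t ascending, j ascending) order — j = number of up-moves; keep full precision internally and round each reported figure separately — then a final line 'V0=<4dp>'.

(0,0): Delta=-0.2350 Bond=15.2641
(1,0): Delta=-0.5148 Bond=22.1152
(1,1): Delta=-0.0899 Bond=7.3081
(2,0): Delta=-1.0000 Bond=29.6535
(2,1): Delta=-0.2632 Bond=13.4788
(2,2): Delta=0.0000 Bond=0.0000
V0=6.3322

Under the risk-neutral measure, an up-move has probability p* = (R−d)/(u−d) = 0.4524 and values discount at R = 1.01.
At expiry t=3: V(3,0)=20.4482, V(3,1)=7.7792, V(3,2)=0.0000, V(3,3)=0.0000
Node (2,0) S=15.0822: V=(p*·7.7792+(1−p*)·20.4482)/1.01=14.5713; Δ=(7.7792−20.4482)/(22.1708−9.5018)=-1.0000; B=V−Δ·S=29.6535
Node (2,1) S=35.1918: V=(p*·0.0000+(1−p*)·7.7792)/1.01=4.2178; Δ=(0.0000−7.7792)/(51.7319−22.1708)=-0.2632; B=V−Δ·S=13.4788
Node (2,2) S=82.1142: V=(p*·0.0000+(1−p*)·0.0000)/1.01=0.0000; Δ=(0.0000−0.0000)/(120.7079−51.7319)=0.0000; B=V−Δ·S=0.0000
Node (1,0) S=23.9400: V=(p*·4.2178+(1−p*)·14.5713)/1.01=9.7897; Δ=(4.2178−14.5713)/(35.1918−15.0822)=-0.5148; B=V−Δ·S=22.1152
Node (1,1) S=55.8600: V=(p*·0.0000+(1−p*)·4.2178)/1.01=2.2869; Δ=(0.0000−4.2178)/(82.1142−35.1918)=-0.0899; B=V−Δ·S=7.3081
Node (0,0) S=38.0000: V=(p*·2.2869+(1−p*)·9.7897)/1.01=6.3322; Δ=(2.2869−9.7897)/(55.8600−23.9400)=-0.2350; B=V−Δ·S=15.2641
Root portfolio cost Δ·38+B reproduces V0=6.3322.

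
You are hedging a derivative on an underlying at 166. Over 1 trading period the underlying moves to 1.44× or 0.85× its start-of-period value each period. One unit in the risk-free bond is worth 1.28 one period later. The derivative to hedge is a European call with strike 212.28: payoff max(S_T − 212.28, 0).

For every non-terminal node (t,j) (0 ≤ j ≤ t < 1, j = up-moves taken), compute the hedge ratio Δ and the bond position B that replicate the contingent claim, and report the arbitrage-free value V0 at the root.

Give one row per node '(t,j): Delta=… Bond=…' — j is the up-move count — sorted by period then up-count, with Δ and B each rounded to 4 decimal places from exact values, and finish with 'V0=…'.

Since d<R<u, set p* = (R−d)/(u−d) = 0.7288; price each node as the discounted p*-expectation of its children.
Payoff layer (t=1): V(1,0)=0.0000, V(1,1)=26.7600
Node (0,0) S=166.0000: V=(p*·26.7600+(1−p*)·0.0000)/1.28=15.2368; Δ=(26.7600−0.0000)/(239.0400−141.1000)=0.2732; B=V−Δ·S=-30.1192
Check: Δ(0,0)·S0 + B(0,0) = 15.2368 = V0.

(0,0): Delta=0.2732 Bond=-30.1192
V0=15.2368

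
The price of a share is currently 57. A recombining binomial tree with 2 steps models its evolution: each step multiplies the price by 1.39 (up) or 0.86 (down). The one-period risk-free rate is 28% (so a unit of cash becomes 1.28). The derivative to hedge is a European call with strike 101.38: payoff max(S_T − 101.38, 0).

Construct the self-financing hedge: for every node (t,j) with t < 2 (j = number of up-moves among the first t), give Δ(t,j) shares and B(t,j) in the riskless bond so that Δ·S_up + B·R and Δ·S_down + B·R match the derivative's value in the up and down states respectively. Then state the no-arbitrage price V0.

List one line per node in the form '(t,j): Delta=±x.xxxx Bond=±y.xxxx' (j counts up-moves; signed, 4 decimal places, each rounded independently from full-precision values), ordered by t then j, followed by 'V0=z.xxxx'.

(0,0): Delta=0.1793 Bond=-6.8670
(1,0): Delta=0.0000 Bond=0.0000
(1,1): Delta=0.2084 Bond=-11.0919
V0=3.3537

Under the risk-neutral measure, an up-move has probability p* = (R−d)/(u−d) = 0.7925 and values discount at R = 1.28.
Terminal values V(2,·): V(2,0)=0.0000, V(2,1)=0.0000, V(2,2)=8.7497
Node (1,0) S=49.0200: V=(p*·0.0000+(1−p*)·0.0000)/1.28=0.0000; Δ=(0.0000−0.0000)/(68.1378−42.1572)=0.0000; B=V−Δ·S=0.0000
Node (1,1) S=79.2300: V=(p*·8.7497+(1−p*)·0.0000)/1.28=5.4170; Δ=(8.7497−0.0000)/(110.1297−68.1378)=0.2084; B=V−Δ·S=-11.0919
Node (0,0) S=57.0000: V=(p*·5.4170+(1−p*)·0.0000)/1.28=3.3537; Δ=(5.4170−0.0000)/(79.2300−49.0200)=0.1793; B=V−Δ·S=-6.8670
Check: Δ(0,0)·S0 + B(0,0) = 3.3537 = V0.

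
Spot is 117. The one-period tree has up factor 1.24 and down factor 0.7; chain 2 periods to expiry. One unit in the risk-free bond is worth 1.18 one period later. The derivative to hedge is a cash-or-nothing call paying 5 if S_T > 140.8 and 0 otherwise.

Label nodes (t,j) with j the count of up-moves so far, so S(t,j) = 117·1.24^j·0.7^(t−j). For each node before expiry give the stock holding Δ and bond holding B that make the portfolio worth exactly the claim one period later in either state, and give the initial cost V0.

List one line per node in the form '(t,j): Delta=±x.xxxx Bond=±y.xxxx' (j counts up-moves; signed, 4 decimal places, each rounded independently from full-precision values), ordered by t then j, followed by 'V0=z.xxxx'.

(0,0): Delta=0.0596 Bond=-4.1377
(1,0): Delta=0.0000 Bond=0.0000
(1,1): Delta=0.0638 Bond=-5.4928
V0=2.8373

Risk-neutral probability p* = (R−d)/(u−d) = (1.18−0.7)/(1.24−0.7) = 0.8889.
Terminal values V(2,·): V(2,0)=0.0000, V(2,1)=0.0000, V(2,2)=5.0000
  t=1,j=0: stock 81.9000 → up 101.5560 (V=0.0000), down 57.3300 (V=0.0000). Price 0.0000; hedge Δ=0.0000, bond B=0.0000.
  t=1,j=1: stock 145.0800 → up 179.8992 (V=5.0000), down 101.5560 (V=0.0000). Price 3.7665; hedge Δ=0.0638, bond B=-5.4928.
  t=0,j=0: stock 117.0000 → up 145.0800 (V=3.7665), down 81.9000 (V=0.0000). Price 2.8373; hedge Δ=0.0596, bond B=-4.1377.
Root portfolio cost Δ·117+B reproduces V0=2.8373.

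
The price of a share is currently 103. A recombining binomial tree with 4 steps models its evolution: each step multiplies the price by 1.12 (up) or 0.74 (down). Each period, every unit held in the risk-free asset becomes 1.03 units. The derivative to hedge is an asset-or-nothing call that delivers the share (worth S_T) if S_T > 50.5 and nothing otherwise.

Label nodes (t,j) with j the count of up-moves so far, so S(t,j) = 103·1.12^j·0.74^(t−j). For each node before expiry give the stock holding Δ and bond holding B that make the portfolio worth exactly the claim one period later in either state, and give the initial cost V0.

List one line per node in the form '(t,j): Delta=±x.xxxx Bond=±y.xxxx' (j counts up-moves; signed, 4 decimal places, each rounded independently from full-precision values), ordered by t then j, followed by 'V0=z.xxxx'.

(0,0): Delta=1.1354 Bond=-15.7213
(1,0): Delta=1.5210 Bond=-45.5802
(1,1): Delta=1.0564 Bond=-7.0728
(2,0): Delta=2.4458 Bond=-99.1117
(2,1): Delta=1.3314 Bond=-30.7588
(2,2): Delta=1.0000 Bond=0.0000
(3,0): Delta=0.0000 Bond=0.0000
(3,1): Delta=2.9474 Bond=-133.7666
(3,2): Delta=1.0000 Bond=0.0000
(3,3): Delta=1.0000 Bond=0.0000
V0=101.2292

No-arbitrage ⇒ martingale measure with p* = (R−d)/(u−d) = 0.7632.
Payoff layer (t=4): V(4,0)=0.0000, V(4,1)=0.0000, V(4,2)=70.7517, V(4,3)=107.0836, V(4,4)=162.0725
  t=3,j=0: stock 41.7381 → up 46.7466 (V=0.0000), down 30.8862 (V=0.0000). Price 0.0000; hedge Δ=0.0000, bond B=0.0000.
  t=3,j=1: stock 63.1711 → up 70.7517 (V=70.7517), down 46.7466 (V=0.0000). Price 52.4220; hedge Δ=2.9474, bond B=-133.7666.
  t=3,j=2: stock 95.6104 → up 107.0836 (V=107.0836), down 70.7517 (V=70.7517). Price 95.6104; hedge Δ=1.0000, bond B=0.0000.
  t=3,j=3: stock 144.7076 → up 162.0725 (V=162.0725), down 107.0836 (V=107.0836). Price 144.7076; hedge Δ=1.0000, bond B=0.0000.
  t=2,j=0: stock 56.4028 → up 63.1711 (V=52.4220), down 41.7381 (V=0.0000). Price 38.8411; hedge Δ=2.4458, bond B=-99.1117.
  t=2,j=1: stock 85.3664 → up 95.6104 (V=95.6104), down 63.1711 (V=52.4220). Price 82.8947; hedge Δ=1.3314, bond B=-30.7588.
  t=2,j=2: stock 129.2032 → up 144.7076 (V=144.7076), down 95.6104 (V=95.6104). Price 129.2032; hedge Δ=1.0000, bond B=0.0000.
  t=1,j=0: stock 76.2200 → up 85.3664 (V=82.8947), down 56.4028 (V=38.8411). Price 70.3504; hedge Δ=1.5210, bond B=-45.5802.
  t=1,j=1: stock 115.3600 → up 129.2032 (V=129.2032), down 85.3664 (V=82.8947). Price 114.7917; hedge Δ=1.0564, bond B=-7.0728.
  t=0,j=0: stock 103.0000 → up 115.3600 (V=114.7917), down 76.2200 (V=70.3504). Price 101.2292; hedge Δ=1.1354, bond B=-15.7213.
Self-financing check: at every node Δ·S+B equals the discounted successor values.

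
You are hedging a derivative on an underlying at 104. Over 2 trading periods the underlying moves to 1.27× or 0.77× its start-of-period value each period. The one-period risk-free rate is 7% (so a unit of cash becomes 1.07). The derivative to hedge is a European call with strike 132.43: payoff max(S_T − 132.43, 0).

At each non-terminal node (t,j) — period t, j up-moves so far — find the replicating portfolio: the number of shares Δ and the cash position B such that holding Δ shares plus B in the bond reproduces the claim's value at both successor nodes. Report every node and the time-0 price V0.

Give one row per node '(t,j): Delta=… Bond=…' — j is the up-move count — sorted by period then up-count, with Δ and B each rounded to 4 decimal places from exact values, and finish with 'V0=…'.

Under the risk-neutral measure, an up-move has probability p* = (R−d)/(u−d) = 0.6000 and values discount at R = 1.07.
Payoff layer (t=2): V(2,0)=0.0000, V(2,1)=0.0000, V(2,2)=35.3116
Node (1,0) S=80.0800: V=(p*·0.0000+(1−p*)·0.0000)/1.07=0.0000; Δ=(0.0000−0.0000)/(101.7016−61.6616)=0.0000; B=V−Δ·S=0.0000
Node (1,1) S=132.0800: V=(p*·35.3116+(1−p*)·0.0000)/1.07=19.8009; Δ=(35.3116−0.0000)/(167.7416−101.7016)=0.5347; B=V−Δ·S=-50.8223
Node (0,0) S=104.0000: V=(p*·19.8009+(1−p*)·0.0000)/1.07=11.1033; Δ=(19.8009−0.0000)/(132.0800−80.0800)=0.3808; B=V−Δ·S=-28.4985
Check: Δ(0,0)·S0 + B(0,0) = 11.1033 = V0.

(0,0): Delta=0.3808 Bond=-28.4985
(1,0): Delta=0.0000 Bond=0.0000
(1,1): Delta=0.5347 Bond=-50.8223
V0=11.1033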